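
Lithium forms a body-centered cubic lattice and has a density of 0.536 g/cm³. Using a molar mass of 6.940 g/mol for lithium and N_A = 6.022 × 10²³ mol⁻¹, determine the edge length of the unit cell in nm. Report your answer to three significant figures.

With Z = 2 atoms per BCC cell, a³ = Z·M/(N_A·ρ) = 2 × 6.940 / (6.022 × 10²³ × 0.5360 g/cm³) = 4.300 × 10^-23 cm³.
a = (4.300 × 10^-23)^(1/3) = 3.503 × 10^-8 cm = 0.350 nm.

0.350 nm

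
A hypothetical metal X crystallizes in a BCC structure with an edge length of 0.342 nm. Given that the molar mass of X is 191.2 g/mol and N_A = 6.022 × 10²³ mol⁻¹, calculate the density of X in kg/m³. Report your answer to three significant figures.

A BCC unit cell contains Z = 2 atoms.
Cell volume: a³ = (0.342 nm)³ = (3.420 × 10^-8 cm)³ = 4.000 × 10^-23 cm³.
ρ = Z·M/(N_A·a³) = 2 × 191.2 / (6.022 × 10²³ × 4.000 × 10^-23) = 15.87 g/cm³ = 15900 kg/m³.

15900 kg/m³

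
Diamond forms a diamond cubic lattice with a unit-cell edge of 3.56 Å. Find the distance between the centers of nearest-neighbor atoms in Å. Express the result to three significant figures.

In a diamond cubic structure, nearest neighbors lie along the body diagonal with √3·a = 8r; the nearest-neighbor distance equals 2r = 0.4330·a.
d = 0.4330 × 3.56 = 1.54 Å.

1.54 Å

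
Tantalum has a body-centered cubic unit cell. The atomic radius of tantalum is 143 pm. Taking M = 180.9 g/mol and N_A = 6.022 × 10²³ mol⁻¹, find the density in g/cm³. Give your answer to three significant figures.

16.7 g/cm³

In a BCC lattice, atoms touch along the body diagonal, so √3·a = 4r, giving a = 330.2 pm = 3.302 × 10^-8 cm.
With Z = 2, ρ = Z·M/(N_A·a³) = 2 × 180.9 / (6.022 × 10²³ × 3.602 × 10^-23) = 16.68 g/cm³.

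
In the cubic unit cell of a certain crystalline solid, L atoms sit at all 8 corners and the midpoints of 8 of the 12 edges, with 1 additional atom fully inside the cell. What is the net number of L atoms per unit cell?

Corner atoms are shared by 8 cells (1/8 each), edge atoms by 4 (1/4 each), interior atoms are unshared.
Net atoms = 8 × 1/8 + 8 × 1/4 + 1 = 1 + 2 + 1 = 4.

4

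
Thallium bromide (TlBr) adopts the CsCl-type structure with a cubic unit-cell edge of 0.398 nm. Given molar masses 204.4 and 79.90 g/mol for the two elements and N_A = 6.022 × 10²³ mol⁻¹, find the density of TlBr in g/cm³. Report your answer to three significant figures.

The CsCl-type structure contains Z = 1 formula unit per cell; M(TlBr) = 204.4 + 79.90 = 284.3 g/mol.
a³ = (3.980 × 10^-8 cm)³ = 6.304 × 10^-23 cm³.
ρ = 1 × 284.3 / (6.022 × 10²³ × 6.304 × 10^-23) = 7.488 g/cm³.

7.49 g/cm³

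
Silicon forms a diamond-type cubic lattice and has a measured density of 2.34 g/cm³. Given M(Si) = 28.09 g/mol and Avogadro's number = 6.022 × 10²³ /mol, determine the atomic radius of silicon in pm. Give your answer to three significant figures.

For a diamond cubic cell (Z = 8), a³ = Z·M/(N_A·ρ) = 8 × 28.09 / (6.022 × 10²³ × 2.340) = 1.595 × 10^-22 cm³, so a = 5.423 × 10^-8 cm = 542.3 pm.
Nearest neighbors lie along the body diagonal with √3·a = 8r, so r = 0.2165 × a = 117 pm.

117 pm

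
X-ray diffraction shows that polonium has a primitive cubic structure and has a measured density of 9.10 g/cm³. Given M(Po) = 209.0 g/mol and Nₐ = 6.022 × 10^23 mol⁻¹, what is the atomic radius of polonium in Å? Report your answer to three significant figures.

For a simple cubic cell (Z = 1), a³ = Z·M/(N_A·ρ) = 1 × 209.0 / (6.022 × 10²³ × 9.100) = 3.814 × 10^-23 cm³, so a = 3.366 × 10^-8 cm = 3.366 Å.
Atoms touch along the cell edge, so a = 2r, so r = 0.5000 × a = 1.68 Å.

1.68 Å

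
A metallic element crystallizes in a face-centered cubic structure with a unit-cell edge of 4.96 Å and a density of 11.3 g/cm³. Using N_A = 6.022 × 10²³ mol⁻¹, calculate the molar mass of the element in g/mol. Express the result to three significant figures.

An FCC cell has Z = 4 atoms; a = 4.960 × 10^-8 cm.
M = ρ·N_A·a³/Z = 11.3 × 6.022 × 10²³ × 1.220 × 10^-22 / 4 = 208 g/mol.

208 g/mol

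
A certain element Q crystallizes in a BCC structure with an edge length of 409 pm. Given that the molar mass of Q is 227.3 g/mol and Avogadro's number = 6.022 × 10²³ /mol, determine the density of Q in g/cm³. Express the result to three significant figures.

A BCC unit cell contains Z = 2 atoms.
Cell volume: a³ = (409 pm)³ = (4.090 × 10^-8 cm)³ = 6.842 × 10^-23 cm³.
ρ = Z·M/(N_A·a³) = 2 × 227.3 / (6.022 × 10²³ × 6.842 × 10^-23) = 11.03 g/cm³.

11.0 g/cm³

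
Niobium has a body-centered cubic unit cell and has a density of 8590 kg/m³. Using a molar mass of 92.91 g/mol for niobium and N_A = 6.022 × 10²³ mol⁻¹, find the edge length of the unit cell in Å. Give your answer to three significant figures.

3.30 Å

With Z = 2 atoms per BCC cell, a³ = Z·M/(N_A·ρ) = 2 × 92.91 / (6.022 × 10²³ × 8.590 g/cm³) = 3.592 × 10^-23 cm³.
a = (3.592 × 10^-23)^(1/3) = 3.300 × 10^-8 cm = 3.30 Å.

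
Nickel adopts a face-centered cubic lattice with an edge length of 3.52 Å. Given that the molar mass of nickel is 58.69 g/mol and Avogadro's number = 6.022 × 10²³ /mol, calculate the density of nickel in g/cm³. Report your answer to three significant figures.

An FCC unit cell contains Z = 4 atoms.
Cell volume: a³ = (3.52 Å)³ = (3.520 × 10^-8 cm)³ = 4.361 × 10^-23 cm³.
ρ = Z·M/(N_A·a³) = 4 × 58.69 / (6.022 × 10²³ × 4.361 × 10^-23) = 8.938 g/cm³.

8.94 g/cm³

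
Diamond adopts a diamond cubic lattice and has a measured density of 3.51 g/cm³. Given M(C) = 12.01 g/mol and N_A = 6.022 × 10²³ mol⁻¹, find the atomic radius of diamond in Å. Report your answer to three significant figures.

For a diamond cubic cell (Z = 8), a³ = Z·M/(N_A·ρ) = 8 × 12.01 / (6.022 × 10²³ × 3.510) = 4.546 × 10^-23 cm³, so a = 3.569 × 10^-8 cm = 3.569 Å.
Nearest neighbors lie along the body diagonal with √3·a = 8r, so r = 0.2165 × a = 0.773 Å.

0.773 Å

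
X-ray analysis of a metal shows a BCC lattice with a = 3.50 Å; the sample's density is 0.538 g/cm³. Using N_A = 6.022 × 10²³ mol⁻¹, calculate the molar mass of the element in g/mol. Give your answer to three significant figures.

A BCC cell has Z = 2 atoms; a = 3.500 × 10^-8 cm.
M = ρ·N_A·a³/Z = 0.538 × 6.022 × 10²³ × 4.288 × 10^-23 / 2 = 6.95 g/mol.

6.95 g/mol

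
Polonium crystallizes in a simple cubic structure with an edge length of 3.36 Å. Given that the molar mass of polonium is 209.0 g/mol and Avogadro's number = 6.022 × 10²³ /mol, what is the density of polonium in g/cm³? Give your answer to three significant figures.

A simple cubic unit cell contains Z = 1 atom.
Cell volume: a³ = (3.36 Å)³ = (3.360 × 10^-8 cm)³ = 3.793 × 10^-23 cm³.
ρ = Z·M/(N_A·a³) = 1 × 209.0 / (6.022 × 10²³ × 3.793 × 10^-23) = 9.149 g/cm³.

9.15 g/cm³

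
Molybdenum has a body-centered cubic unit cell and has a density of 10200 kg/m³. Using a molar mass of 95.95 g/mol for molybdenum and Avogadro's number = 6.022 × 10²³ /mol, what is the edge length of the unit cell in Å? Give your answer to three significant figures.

With Z = 2 atoms per BCC cell, a³ = Z·M/(N_A·ρ) = 2 × 95.95 / (6.022 × 10²³ × 10.20 g/cm³) = 3.124 × 10^-23 cm³.
a = (3.124 × 10^-23)^(1/3) = 3.150 × 10^-8 cm = 3.15 Å.

3.15 Å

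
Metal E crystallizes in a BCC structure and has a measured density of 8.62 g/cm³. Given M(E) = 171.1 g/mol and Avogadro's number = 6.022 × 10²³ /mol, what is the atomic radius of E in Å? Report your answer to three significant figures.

1.75 Å

For a BCC cell (Z = 2), a³ = Z·M/(N_A·ρ) = 2 × 171.1 / (6.022 × 10²³ × 8.620) = 6.592 × 10^-23 cm³, so a = 4.040 × 10^-8 cm = 4.040 Å.
Atoms touch along the body diagonal, so √3·a = 4r, so r = 0.4330 × a = 1.75 Å.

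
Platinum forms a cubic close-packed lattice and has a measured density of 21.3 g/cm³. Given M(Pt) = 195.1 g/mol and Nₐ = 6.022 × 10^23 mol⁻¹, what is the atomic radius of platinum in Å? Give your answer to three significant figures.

1.39 Å

For an FCC cell (Z = 4), a³ = Z·M/(N_A·ρ) = 4 × 195.1 / (6.022 × 10²³ × 21.30) = 6.084 × 10^-23 cm³, so a = 3.933 × 10^-8 cm = 3.933 Å.
Atoms touch along the face diagonal, so √2·a = 4r, so r = 0.3536 × a = 1.39 Å.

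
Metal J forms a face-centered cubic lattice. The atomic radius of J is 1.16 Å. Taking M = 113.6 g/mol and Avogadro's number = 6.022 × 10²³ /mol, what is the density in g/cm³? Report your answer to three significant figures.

In an FCC lattice, atoms touch along the face diagonal, so √2·a = 4r, giving a = 3.281 Å = 3.281 × 10^-8 cm.
With Z = 4, ρ = Z·M/(N_A·a³) = 4 × 113.6 / (6.022 × 10²³ × 3.532 × 10^-23) = 21.36 g/cm³.

21.4 g/cm³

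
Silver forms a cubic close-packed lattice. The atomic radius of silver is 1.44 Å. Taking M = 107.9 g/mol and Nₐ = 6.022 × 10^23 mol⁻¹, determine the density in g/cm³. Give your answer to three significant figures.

In an FCC lattice, atoms touch along the face diagonal, so √2·a = 4r, giving a = 4.073 Å = 4.073 × 10^-8 cm.
With Z = 4, ρ = Z·M/(N_A·a³) = 4 × 107.9 / (6.022 × 10²³ × 6.757 × 10^-23) = 10.61 g/cm³.

10.6 g/cm³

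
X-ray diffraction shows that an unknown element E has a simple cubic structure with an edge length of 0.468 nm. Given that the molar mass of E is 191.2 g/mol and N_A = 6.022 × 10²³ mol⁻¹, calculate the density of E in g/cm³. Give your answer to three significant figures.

3.10 g/cm³

A simple cubic unit cell contains Z = 1 atom.
Cell volume: a³ = (0.468 nm)³ = (4.680 × 10^-8 cm)³ = 1.025 × 10^-22 cm³.
ρ = Z·M/(N_A·a³) = 1 × 191.2 / (6.022 × 10²³ × 1.025 × 10^-22) = 3.097 g/cm³.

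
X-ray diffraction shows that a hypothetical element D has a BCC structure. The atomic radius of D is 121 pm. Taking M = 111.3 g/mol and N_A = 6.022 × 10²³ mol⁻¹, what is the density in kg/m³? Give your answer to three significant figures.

16900 kg/m³

In a BCC lattice, atoms touch along the body diagonal, so √3·a = 4r, giving a = 279.4 pm = 2.794 × 10^-8 cm.
With Z = 2, ρ = Z·M/(N_A·a³) = 2 × 111.3 / (6.022 × 10²³ × 2.182 × 10^-23) = 16.94 g/cm³ = 16900 kg/m³.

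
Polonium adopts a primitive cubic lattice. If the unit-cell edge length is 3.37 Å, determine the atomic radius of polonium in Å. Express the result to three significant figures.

In a simple cubic lattice, atoms touch along the cell edge, so a = 2r.
r = a/2 = 3.37/2 = 1.69 Å.

1.69 Å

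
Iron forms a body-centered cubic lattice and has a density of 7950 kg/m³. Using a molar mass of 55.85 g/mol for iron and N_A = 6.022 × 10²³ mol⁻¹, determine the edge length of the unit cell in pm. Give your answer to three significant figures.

With Z = 2 atoms per BCC cell, a³ = Z·M/(N_A·ρ) = 2 × 55.85 / (6.022 × 10²³ × 7.950 g/cm³) = 2.333 × 10^-23 cm³.
a = (2.333 × 10^-23)^(1/3) = 2.857 × 10^-8 cm = 286 pm.

286 pm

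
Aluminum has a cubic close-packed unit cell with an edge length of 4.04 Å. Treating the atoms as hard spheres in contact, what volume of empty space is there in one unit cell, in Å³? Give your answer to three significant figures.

In an FCC lattice atoms touch along the face diagonal, so √2·a = 4r, so r = 0.3536a = 1.428 Å.
V_cell = a³ = 65.94 Å³; V_atoms = 4 × (4/3)πr³ = 48.83 Å³.
Empty space = 65.94 − 48.83 = 17.1 Å³.

17.1 Å³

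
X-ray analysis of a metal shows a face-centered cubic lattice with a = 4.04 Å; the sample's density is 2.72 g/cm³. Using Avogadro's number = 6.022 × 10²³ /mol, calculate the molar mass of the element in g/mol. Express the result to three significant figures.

27.0 g/mol

An FCC cell has Z = 4 atoms; a = 4.040 × 10^-8 cm.
M = ρ·N_A·a³/Z = 2.72 × 6.022 × 10²³ × 6.594 × 10^-23 / 4 = 27.0 g/mol.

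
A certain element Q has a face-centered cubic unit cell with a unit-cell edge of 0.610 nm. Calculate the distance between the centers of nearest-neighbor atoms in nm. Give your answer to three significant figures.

0.431 nm

In an FCC structure, atoms touch along the face diagonal, so √2·a = 4r; the nearest-neighbor distance equals 2r = 0.7071·a.
d = 0.7071 × 0.610 = 0.431 nm.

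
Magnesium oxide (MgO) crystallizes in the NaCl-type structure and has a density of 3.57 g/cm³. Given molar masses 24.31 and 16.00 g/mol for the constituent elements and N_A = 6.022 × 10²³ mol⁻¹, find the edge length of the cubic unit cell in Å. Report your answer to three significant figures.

4.22 Å

M(MgO) = 40.31 g/mol; Z = 4 formula units per cell.
a³ = Z·M/(N_A·ρ) = 4 × 40.31 / (6.022 × 10²³ × 3.57) = 7.500 × 10^-23 cm³, so a = 4.217 × 10^-8 cm = 4.22 Å.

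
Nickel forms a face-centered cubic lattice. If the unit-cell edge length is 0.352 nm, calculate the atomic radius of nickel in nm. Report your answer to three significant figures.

0.124 nm

In an FCC lattice, atoms touch along the face diagonal, so √2·a = 4r.
r = √2·a/4 = 1.4142 × 0.352 / 4 = 0.124 nm.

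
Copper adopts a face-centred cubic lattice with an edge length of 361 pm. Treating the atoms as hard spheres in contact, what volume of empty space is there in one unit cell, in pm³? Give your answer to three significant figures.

1.22 × 10^7 pm³

In an FCC lattice atoms touch along the face diagonal, so √2·a = 4r, so r = 0.3536a = 127.6 pm.
V_cell = a³ = 4.705 × 10^7 pm³; V_atoms = 4 × (4/3)πr³ = 3.484 × 10^7 pm³.
Empty space = 4.705 × 10^7 − 3.484 × 10^7 = 1.22 × 10^7 pm³.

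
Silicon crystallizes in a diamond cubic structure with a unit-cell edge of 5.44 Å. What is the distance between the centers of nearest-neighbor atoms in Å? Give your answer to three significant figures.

2.36 Å

In a diamond cubic structure, nearest neighbors lie along the body diagonal with √3·a = 8r; the nearest-neighbor distance equals 2r = 0.4330·a.
d = 0.4330 × 5.44 = 2.36 Å.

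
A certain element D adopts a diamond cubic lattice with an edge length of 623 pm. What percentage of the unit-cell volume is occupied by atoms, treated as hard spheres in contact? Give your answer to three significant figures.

34.0%

In a diamond cubic lattice nearest neighbors lie along the body diagonal with √3·a = 8r, so r = 0.2165a = 134.9 pm.
Packing fraction = Z·(4/3)πr³ / a³ = 8 × (4/3)π × (134.9)³ / (623)³ = 0.3401 = 34.0%.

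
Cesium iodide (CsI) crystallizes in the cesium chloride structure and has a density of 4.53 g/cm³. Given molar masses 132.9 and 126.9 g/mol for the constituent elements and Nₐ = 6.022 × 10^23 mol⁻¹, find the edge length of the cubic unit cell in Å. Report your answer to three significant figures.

4.57 Å

M(CsI) = 259.8 g/mol; Z = 1 formula unit per cell.
a³ = Z·M/(N_A·ρ) = 1 × 259.8 / (6.022 × 10²³ × 4.53) = 9.524 × 10^-23 cm³, so a = 4.567 × 10^-8 cm = 4.57 Å.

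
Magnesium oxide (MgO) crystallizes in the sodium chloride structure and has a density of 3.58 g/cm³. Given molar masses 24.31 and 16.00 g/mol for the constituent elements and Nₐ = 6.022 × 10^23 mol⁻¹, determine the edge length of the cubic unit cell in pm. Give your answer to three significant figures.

M(MgO) = 40.31 g/mol; Z = 4 formula units per cell.
a³ = Z·M/(N_A·ρ) = 4 × 40.31 / (6.022 × 10²³ × 3.58) = 7.479 × 10^-23 cm³, so a = 4.213 × 10^-8 cm = 421 pm.

421 pm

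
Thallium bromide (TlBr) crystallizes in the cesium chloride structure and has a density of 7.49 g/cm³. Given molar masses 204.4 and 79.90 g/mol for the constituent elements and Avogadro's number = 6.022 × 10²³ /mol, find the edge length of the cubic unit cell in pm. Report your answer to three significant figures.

M(TlBr) = 284.3 g/mol; Z = 1 formula unit per cell.
a³ = Z·M/(N_A·ρ) = 1 × 284.3 / (6.022 × 10²³ × 7.49) = 6.303 × 10^-23 cm³, so a = 3.980 × 10^-8 cm = 398 pm.

398 pm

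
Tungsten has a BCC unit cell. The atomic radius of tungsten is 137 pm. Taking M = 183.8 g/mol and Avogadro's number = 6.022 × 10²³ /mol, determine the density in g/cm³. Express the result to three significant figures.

19.3 g/cm³

In a BCC lattice, atoms touch along the body diagonal, so √3·a = 4r, giving a = 316.4 pm = 3.164 × 10^-8 cm.
With Z = 2, ρ = Z·M/(N_A·a³) = 2 × 183.8 / (6.022 × 10²³ × 3.167 × 10^-23) = 19.27 g/cm³.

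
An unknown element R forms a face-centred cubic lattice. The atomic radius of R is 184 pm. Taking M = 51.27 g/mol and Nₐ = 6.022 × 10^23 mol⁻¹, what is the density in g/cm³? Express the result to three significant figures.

In an FCC lattice, atoms touch along the face diagonal, so √2·a = 4r, giving a = 520.4 pm = 5.204 × 10^-8 cm.
With Z = 4, ρ = Z·M/(N_A·a³) = 4 × 51.27 / (6.022 × 10²³ × 1.410 × 10^-22) = 2.416 g/cm³.

2.42 g/cm³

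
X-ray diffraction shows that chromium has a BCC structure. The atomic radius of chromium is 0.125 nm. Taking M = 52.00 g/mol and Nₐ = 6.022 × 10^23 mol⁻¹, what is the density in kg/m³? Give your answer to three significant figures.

In a BCC lattice, atoms touch along the body diagonal, so √3·a = 4r, giving a = 0.2887 nm = 2.887 × 10^-8 cm.
With Z = 2, ρ = Z·M/(N_A·a³) = 2 × 52.00 / (6.022 × 10²³ × 2.406 × 10^-23) = 7.179 g/cm³ = 7180 kg/m³.

7180 kg/m³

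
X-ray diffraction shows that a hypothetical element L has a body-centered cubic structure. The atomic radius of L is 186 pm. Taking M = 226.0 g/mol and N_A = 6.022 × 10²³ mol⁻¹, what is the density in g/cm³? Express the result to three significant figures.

9.47 g/cm³

In a BCC lattice, atoms touch along the body diagonal, so √3·a = 4r, giving a = 429.5 pm = 4.295 × 10^-8 cm.
With Z = 2, ρ = Z·M/(N_A·a³) = 2 × 226.0 / (6.022 × 10²³ × 7.926 × 10^-23) = 9.470 g/cm³.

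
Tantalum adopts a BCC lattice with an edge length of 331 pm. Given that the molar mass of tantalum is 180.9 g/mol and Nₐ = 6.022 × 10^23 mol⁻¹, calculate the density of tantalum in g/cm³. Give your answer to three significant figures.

16.6 g/cm³

A BCC unit cell contains Z = 2 atoms.
Cell volume: a³ = (331 pm)³ = (3.310 × 10^-8 cm)³ = 3.626 × 10^-23 cm³.
ρ = Z·M/(N_A·a³) = 2 × 180.9 / (6.022 × 10²³ × 3.626 × 10^-23) = 16.57 g/cm³.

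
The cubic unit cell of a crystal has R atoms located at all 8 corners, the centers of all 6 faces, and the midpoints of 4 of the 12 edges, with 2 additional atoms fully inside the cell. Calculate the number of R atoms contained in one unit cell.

7

Corner atoms are shared by 8 cells (1/8 each), face atoms by 2 (1/2 each), edge atoms by 4 (1/4 each), interior atoms are unshared.
Net atoms = 8 × 1/8 + 6 × 1/2 + 4 × 1/4 + 2 = 1 + 3 + 1 + 2 = 7.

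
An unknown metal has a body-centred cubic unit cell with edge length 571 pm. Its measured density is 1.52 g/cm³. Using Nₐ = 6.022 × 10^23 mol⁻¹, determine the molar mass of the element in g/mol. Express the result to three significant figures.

A BCC cell has Z = 2 atoms; a = 5.710 × 10^-8 cm.
M = ρ·N_A·a³/Z = 1.52 × 6.022 × 10²³ × 1.862 × 10^-22 / 2 = 85.2 g/mol.

85.2 g/mol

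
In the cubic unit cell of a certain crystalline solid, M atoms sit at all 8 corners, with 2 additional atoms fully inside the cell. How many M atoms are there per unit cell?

Corner atoms are shared by 8 cells (1/8 each), interior atoms are unshared.
Net atoms = 8 × 1/8 + 2 = 1 + 2 = 3.

3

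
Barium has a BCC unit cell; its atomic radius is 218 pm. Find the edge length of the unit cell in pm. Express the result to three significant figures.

503 pm

In a BCC lattice, atoms touch along the body diagonal, so √3·a = 4r.
a = 4r/√3 = 4 × 218 / 1.7321 = 503 pm.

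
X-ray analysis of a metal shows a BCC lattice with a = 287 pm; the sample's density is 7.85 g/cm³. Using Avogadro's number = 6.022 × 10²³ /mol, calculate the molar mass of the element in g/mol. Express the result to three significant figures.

55.9 g/mol

A BCC cell has Z = 2 atoms; a = 2.870 × 10^-8 cm.
M = ρ·N_A·a³/Z = 7.85 × 6.022 × 10²³ × 2.364 × 10^-23 / 2 = 55.9 g/mol.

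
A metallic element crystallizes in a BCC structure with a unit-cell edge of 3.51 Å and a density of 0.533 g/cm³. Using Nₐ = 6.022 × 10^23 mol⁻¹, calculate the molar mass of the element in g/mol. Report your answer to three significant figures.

6.94 g/mol

A BCC cell has Z = 2 atoms; a = 3.510 × 10^-8 cm.
M = ρ·N_A·a³/Z = 0.533 × 6.022 × 10²³ × 4.324 × 10^-23 / 2 = 6.94 g/mol.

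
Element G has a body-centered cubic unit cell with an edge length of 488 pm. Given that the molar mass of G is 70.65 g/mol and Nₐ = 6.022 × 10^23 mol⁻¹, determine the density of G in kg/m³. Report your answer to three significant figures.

2020 kg/m³

A BCC unit cell contains Z = 2 atoms.
Cell volume: a³ = (488 pm)³ = (4.880 × 10^-8 cm)³ = 1.162 × 10^-22 cm³.
ρ = Z·M/(N_A·a³) = 2 × 70.65 / (6.022 × 10²³ × 1.162 × 10^-22) = 2.019 g/cm³ = 2020 kg/m³.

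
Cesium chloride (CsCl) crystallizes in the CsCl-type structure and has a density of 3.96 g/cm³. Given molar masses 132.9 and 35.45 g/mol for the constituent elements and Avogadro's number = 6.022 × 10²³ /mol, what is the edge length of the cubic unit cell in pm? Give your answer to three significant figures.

M(CsCl) = 168.35 g/mol; Z = 1 formula unit per cell.
a³ = Z·M/(N_A·ρ) = 1 × 168.35 / (6.022 × 10²³ × 3.96) = 7.060 × 10^-23 cm³, so a = 4.133 × 10^-8 cm = 413 pm.

413 pm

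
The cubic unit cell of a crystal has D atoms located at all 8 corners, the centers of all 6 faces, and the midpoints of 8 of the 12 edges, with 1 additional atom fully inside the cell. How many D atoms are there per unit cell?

Corner atoms are shared by 8 cells (1/8 each), face atoms by 2 (1/2 each), edge atoms by 4 (1/4 each), interior atoms are unshared.
Net atoms = 8 × 1/8 + 6 × 1/2 + 8 × 1/4 + 1 = 1 + 3 + 2 + 1 = 7.

7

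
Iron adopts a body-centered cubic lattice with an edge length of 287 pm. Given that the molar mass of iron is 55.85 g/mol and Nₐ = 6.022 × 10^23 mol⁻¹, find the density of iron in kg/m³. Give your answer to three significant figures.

A BCC unit cell contains Z = 2 atoms.
Cell volume: a³ = (287 pm)³ = (2.870 × 10^-8 cm)³ = 2.364 × 10^-23 cm³.
ρ = Z·M/(N_A·a³) = 2 × 55.85 / (6.022 × 10²³ × 2.364 × 10^-23) = 7.846 g/cm³ = 7850 kg/m³.

7850 kg/m³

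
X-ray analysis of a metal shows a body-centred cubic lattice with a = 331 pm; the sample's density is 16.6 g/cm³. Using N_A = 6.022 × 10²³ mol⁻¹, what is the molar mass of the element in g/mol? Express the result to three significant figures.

A BCC cell has Z = 2 atoms; a = 3.310 × 10^-8 cm.
M = ρ·N_A·a³/Z = 16.6 × 6.022 × 10²³ × 3.626 × 10^-23 / 2 = 181 g/mol.

181 g/mol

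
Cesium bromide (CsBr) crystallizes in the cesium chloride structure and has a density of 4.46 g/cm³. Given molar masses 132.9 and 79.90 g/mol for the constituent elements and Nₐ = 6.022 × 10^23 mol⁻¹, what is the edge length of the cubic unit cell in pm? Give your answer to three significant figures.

430 pm

M(CsBr) = 212.8 g/mol; Z = 1 formula unit per cell.
a³ = Z·M/(N_A·ρ) = 1 × 212.8 / (6.022 × 10²³ × 4.46) = 7.923 × 10^-23 cm³, so a = 4.295 × 10^-8 cm = 430 pm.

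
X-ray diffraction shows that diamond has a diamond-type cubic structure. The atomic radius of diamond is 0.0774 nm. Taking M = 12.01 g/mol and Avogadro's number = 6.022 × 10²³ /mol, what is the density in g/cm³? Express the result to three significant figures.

3.49 g/cm³

In a diamond cubic lattice, nearest neighbors lie along the body diagonal with √3·a = 8r, giving a = 0.3575 nm = 3.575 × 10^-8 cm.
With Z = 8, ρ = Z·M/(N_A·a³) = 8 × 12.01 / (6.022 × 10²³ × 4.569 × 10^-23) = 3.492 g/cm³.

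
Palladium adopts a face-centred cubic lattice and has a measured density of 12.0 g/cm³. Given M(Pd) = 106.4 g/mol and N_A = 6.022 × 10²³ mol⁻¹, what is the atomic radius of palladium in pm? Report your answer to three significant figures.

138 pm

For an FCC cell (Z = 4), a³ = Z·M/(N_A·ρ) = 4 × 106.4 / (6.022 × 10²³ × 12.00) = 5.890 × 10^-23 cm³, so a = 3.891 × 10^-8 cm = 389.1 pm.
Atoms touch along the face diagonal, so √2·a = 4r, so r = 0.3536 × a = 138 pm.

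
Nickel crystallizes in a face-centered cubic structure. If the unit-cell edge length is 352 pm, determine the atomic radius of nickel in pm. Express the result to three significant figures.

124 pm

In an FCC lattice, atoms touch along the face diagonal, so √2·a = 4r.
r = √2·a/4 = 1.4142 × 352 / 4 = 124 pm.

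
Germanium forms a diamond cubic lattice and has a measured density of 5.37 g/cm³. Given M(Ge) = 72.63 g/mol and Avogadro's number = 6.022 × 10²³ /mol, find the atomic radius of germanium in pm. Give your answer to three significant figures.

For a diamond cubic cell (Z = 8), a³ = Z·M/(N_A·ρ) = 8 × 72.63 / (6.022 × 10²³ × 5.370) = 1.797 × 10^-22 cm³, so a = 5.643 × 10^-8 cm = 564.3 pm.
Nearest neighbors lie along the body diagonal with √3·a = 8r, so r = 0.2165 × a = 122 pm.

122 pm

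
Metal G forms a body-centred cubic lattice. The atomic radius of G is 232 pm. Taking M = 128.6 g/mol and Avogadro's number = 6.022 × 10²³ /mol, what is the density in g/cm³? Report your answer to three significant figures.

2.78 g/cm³

In a BCC lattice, atoms touch along the body diagonal, so √3·a = 4r, giving a = 535.8 pm = 5.358 × 10^-8 cm.
With Z = 2, ρ = Z·M/(N_A·a³) = 2 × 128.6 / (6.022 × 10²³ × 1.538 × 10^-22) = 2.777 g/cm³.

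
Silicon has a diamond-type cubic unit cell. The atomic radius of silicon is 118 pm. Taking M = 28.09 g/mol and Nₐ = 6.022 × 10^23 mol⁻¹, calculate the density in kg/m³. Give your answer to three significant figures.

In a diamond cubic lattice, nearest neighbors lie along the body diagonal with √3·a = 8r, giving a = 545.0 pm = 5.450 × 10^-8 cm.
With Z = 8, ρ = Z·M/(N_A·a³) = 8 × 28.09 / (6.022 × 10²³ × 1.619 × 10^-22) = 2.305 g/cm³ = 2300 kg/m³.

2300 kg/m³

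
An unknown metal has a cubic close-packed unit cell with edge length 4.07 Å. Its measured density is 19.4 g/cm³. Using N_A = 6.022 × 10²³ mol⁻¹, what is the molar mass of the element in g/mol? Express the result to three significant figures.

197 g/mol

An FCC cell has Z = 4 atoms; a = 4.070 × 10^-8 cm.
M = ρ·N_A·a³/Z = 19.4 × 6.022 × 10²³ × 6.742 × 10^-23 / 4 = 197 g/mol.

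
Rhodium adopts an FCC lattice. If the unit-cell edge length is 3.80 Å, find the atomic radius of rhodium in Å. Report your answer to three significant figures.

In an FCC lattice, atoms touch along the face diagonal, so √2·a = 4r.
r = √2·a/4 = 1.4142 × 3.80 / 4 = 1.34 Å.

1.34 Å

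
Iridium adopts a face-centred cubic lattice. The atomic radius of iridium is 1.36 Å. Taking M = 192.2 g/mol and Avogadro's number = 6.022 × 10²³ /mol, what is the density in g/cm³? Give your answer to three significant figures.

In an FCC lattice, atoms touch along the face diagonal, so √2·a = 4r, giving a = 3.847 Å = 3.847 × 10^-8 cm.
With Z = 4, ρ = Z·M/(N_A·a³) = 4 × 192.2 / (6.022 × 10²³ × 5.692 × 10^-23) = 22.43 g/cm³.

22.4 g/cm³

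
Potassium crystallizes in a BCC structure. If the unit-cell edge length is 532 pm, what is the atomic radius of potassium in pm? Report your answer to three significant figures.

In a BCC lattice, atoms touch along the body diagonal, so √3·a = 4r.
r = √3·a/4 = 1.7321 × 532 / 4 = 230 pm.

230 pm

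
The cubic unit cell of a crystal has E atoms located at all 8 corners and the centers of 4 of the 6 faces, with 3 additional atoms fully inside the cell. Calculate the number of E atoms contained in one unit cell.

Corner atoms are shared by 8 cells (1/8 each), face atoms by 2 (1/2 each), interior atoms are unshared.
Net atoms = 8 × 1/8 + 4 × 1/2 + 3 = 1 + 2 + 3 = 6.

6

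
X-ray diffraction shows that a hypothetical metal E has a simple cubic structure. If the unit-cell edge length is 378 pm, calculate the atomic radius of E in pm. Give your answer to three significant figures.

In a simple cubic lattice, atoms touch along the cell edge, so a = 2r.
r = a/2 = 378/2 = 189 pm.

189 pm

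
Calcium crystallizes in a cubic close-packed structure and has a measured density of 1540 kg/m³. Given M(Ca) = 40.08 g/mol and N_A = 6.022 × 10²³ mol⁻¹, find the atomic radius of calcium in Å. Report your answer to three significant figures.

For an FCC cell (Z = 4), a³ = Z·M/(N_A·ρ) = 4 × 40.08 / (6.022 × 10²³ × 1.540) = 1.729 × 10^-22 cm³, so a = 5.571 × 10^-8 cm = 5.571 Å.
Atoms touch along the face diagonal, so √2·a = 4r, so r = 0.3536 × a = 1.97 Å.

1.97 Å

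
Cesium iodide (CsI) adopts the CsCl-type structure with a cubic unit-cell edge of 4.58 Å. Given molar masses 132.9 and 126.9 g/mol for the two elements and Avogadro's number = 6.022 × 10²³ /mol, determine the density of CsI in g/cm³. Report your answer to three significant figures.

4.49 g/cm³

The CsCl-type structure contains Z = 1 formula unit per cell; M(CsI) = 132.9 + 126.9 = 259.8 g/mol.
a³ = (4.580 × 10^-8 cm)³ = 9.607 × 10^-23 cm³.
ρ = 1 × 259.8 / (6.022 × 10²³ × 9.607 × 10^-23) = 4.491 g/cm³.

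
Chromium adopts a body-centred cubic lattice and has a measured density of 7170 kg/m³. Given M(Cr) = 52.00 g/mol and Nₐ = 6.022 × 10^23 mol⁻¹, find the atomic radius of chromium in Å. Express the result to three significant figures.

For a BCC cell (Z = 2), a³ = Z·M/(N_A·ρ) = 2 × 52.00 / (6.022 × 10²³ × 7.170) = 2.409 × 10^-23 cm³, so a = 2.888 × 10^-8 cm = 2.888 Å.
Atoms touch along the body diagonal, so √3·a = 4r, so r = 0.4330 × a = 1.25 Å.

1.25 Å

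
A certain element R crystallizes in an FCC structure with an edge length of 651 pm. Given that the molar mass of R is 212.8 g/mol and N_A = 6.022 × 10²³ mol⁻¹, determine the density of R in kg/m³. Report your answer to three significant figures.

5120 kg/m³

An FCC unit cell contains Z = 4 atoms.
Cell volume: a³ = (651 pm)³ = (6.510 × 10^-8 cm)³ = 2.759 × 10^-22 cm³.
ρ = Z·M/(N_A·a³) = 4 × 212.8 / (6.022 × 10²³ × 2.759 × 10^-22) = 5.123 g/cm³ = 5120 kg/m³.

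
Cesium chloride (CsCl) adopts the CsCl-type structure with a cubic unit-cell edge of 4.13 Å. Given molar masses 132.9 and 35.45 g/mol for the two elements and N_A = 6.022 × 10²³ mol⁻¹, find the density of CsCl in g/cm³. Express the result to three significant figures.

3.97 g/cm³

The CsCl-type structure contains Z = 1 formula unit per cell; M(CsCl) = 132.9 + 35.45 = 168.35 g/mol.
a³ = (4.130 × 10^-8 cm)³ = 7.044 × 10^-23 cm³.
ρ = 1 × 168.35 / (6.022 × 10²³ × 7.044 × 10^-23) = 3.968 g/cm³.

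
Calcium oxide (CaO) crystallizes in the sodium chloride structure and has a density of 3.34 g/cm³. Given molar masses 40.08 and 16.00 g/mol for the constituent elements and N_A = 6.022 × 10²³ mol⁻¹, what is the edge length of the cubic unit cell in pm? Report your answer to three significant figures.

481 pm

M(CaO) = 56.08 g/mol; Z = 4 formula units per cell.
a³ = Z·M/(N_A·ρ) = 4 × 56.08 / (6.022 × 10²³ × 3.34) = 1.115 × 10^-22 cm³, so a = 4.813 × 10^-8 cm = 481 pm.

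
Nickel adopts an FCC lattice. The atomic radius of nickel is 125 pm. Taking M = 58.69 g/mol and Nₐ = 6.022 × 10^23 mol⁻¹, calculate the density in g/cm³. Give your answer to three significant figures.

In an FCC lattice, atoms touch along the face diagonal, so √2·a = 4r, giving a = 353.6 pm = 3.536 × 10^-8 cm.
With Z = 4, ρ = Z·M/(N_A·a³) = 4 × 58.69 / (6.022 × 10²³ × 4.419 × 10^-23) = 8.821 g/cm³.

8.82 g/cm³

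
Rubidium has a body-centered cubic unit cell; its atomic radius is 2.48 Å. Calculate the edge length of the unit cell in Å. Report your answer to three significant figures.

In a BCC lattice, atoms touch along the body diagonal, so √3·a = 4r.
a = 4r/√3 = 4 × 2.48 / 1.7321 = 5.73 Å.

5.73 Å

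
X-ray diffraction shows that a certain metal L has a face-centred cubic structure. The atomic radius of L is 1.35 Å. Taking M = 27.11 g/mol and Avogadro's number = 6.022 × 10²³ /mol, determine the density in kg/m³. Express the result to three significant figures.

3230 kg/m³

In an FCC lattice, atoms touch along the face diagonal, so √2·a = 4r, giving a = 3.818 Å = 3.818 × 10^-8 cm.
With Z = 4, ρ = Z·M/(N_A·a³) = 4 × 27.11 / (6.022 × 10²³ × 5.567 × 10^-23) = 3.235 g/cm³ = 3230 kg/m³.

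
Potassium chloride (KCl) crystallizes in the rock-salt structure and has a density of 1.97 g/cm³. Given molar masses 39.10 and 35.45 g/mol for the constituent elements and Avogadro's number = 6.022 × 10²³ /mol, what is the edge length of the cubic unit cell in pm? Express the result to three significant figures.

M(KCl) = 74.55 g/mol; Z = 4 formula units per cell.
a³ = Z·M/(N_A·ρ) = 4 × 74.55 / (6.022 × 10²³ × 1.97) = 2.514 × 10^-22 cm³, so a = 6.311 × 10^-8 cm = 631 pm.

631 pm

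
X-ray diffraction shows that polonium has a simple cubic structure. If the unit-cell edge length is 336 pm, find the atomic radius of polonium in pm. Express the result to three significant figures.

In a simple cubic lattice, atoms touch along the cell edge, so a = 2r.
r = a/2 = 336/2 = 168 pm.

168 pm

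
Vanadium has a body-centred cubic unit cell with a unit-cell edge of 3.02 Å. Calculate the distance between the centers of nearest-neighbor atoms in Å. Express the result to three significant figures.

2.62 Å

In a BCC structure, atoms touch along the body diagonal, so √3·a = 4r; the nearest-neighbor distance equals 2r = 0.8660·a.
d = 0.8660 × 3.02 = 2.62 Å.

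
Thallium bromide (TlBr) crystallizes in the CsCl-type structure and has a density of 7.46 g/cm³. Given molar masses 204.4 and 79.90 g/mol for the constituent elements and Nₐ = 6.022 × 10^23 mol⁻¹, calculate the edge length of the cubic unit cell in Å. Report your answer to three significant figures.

3.99 Å

M(TlBr) = 284.3 g/mol; Z = 1 formula unit per cell.
a³ = Z·M/(N_A·ρ) = 1 × 284.3 / (6.022 × 10²³ × 7.46) = 6.328 × 10^-23 cm³, so a = 3.985 × 10^-8 cm = 3.99 Å.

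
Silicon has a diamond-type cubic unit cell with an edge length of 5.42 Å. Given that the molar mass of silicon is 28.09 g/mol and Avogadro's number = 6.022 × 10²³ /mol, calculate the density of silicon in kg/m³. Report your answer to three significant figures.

A diamond cubic unit cell contains Z = 8 atoms.
Cell volume: a³ = (5.42 Å)³ = (5.420 × 10^-8 cm)³ = 1.592 × 10^-22 cm³.
ρ = Z·M/(N_A·a³) = 8 × 28.09 / (6.022 × 10²³ × 1.592 × 10^-22) = 2.344 g/cm³ = 2340 kg/m³.

2340 kg/m³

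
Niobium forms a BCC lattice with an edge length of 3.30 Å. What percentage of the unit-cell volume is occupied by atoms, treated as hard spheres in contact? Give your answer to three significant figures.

68.0%

In a BCC lattice atoms touch along the body diagonal, so √3·a = 4r, so r = 0.4330a = 1.429 Å.
Packing fraction = Z·(4/3)πr³ / a³ = 2 × (4/3)π × (1.429)³ / (3.30)³ = 0.6802 = 68.0%.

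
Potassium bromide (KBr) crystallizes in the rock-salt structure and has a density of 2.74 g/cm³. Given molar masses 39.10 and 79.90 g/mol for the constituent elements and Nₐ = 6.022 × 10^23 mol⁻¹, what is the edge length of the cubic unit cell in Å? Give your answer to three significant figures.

M(KBr) = 119.0 g/mol; Z = 4 formula units per cell.
a³ = Z·M/(N_A·ρ) = 4 × 119.0 / (6.022 × 10²³ × 2.74) = 2.885 × 10^-22 cm³, so a = 6.608 × 10^-8 cm = 6.61 Å.

6.61 Å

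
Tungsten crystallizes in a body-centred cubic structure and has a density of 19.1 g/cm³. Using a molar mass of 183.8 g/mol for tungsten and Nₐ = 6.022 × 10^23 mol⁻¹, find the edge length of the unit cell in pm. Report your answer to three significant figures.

317 pm

With Z = 2 atoms per BCC cell, a³ = Z·M/(N_A·ρ) = 2 × 183.8 / (6.022 × 10²³ × 19.10 g/cm³) = 3.196 × 10^-23 cm³.
a = (3.196 × 10^-23)^(1/3) = 3.173 × 10^-8 cm = 317 pm.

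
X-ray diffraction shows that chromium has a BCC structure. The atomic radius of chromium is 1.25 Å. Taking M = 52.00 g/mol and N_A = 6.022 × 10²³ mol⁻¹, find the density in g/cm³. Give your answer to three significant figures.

7.18 g/cm³

In a BCC lattice, atoms touch along the body diagonal, so √3·a = 4r, giving a = 2.887 Å = 2.887 × 10^-8 cm.
With Z = 2, ρ = Z·M/(N_A·a³) = 2 × 52.00 / (6.022 × 10²³ × 2.406 × 10^-23) = 7.179 g/cm³.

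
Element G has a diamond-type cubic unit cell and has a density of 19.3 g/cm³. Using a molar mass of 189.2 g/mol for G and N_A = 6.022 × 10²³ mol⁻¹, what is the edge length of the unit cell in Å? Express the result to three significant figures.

5.07 Å

With Z = 8 atoms per diamond cubic cell, a³ = Z·M/(N_A·ρ) = 8 × 189.2 / (6.022 × 10²³ × 19.30 g/cm³) = 1.302 × 10^-22 cm³.
a = (1.302 × 10^-22)^(1/3) = 5.069 × 10^-8 cm = 5.07 Å.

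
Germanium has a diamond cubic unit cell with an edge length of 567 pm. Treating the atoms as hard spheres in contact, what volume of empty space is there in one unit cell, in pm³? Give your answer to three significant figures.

1.20 × 10^8 pm³

In a diamond cubic lattice nearest neighbors lie along the body diagonal with √3·a = 8r, so r = 0.2165a = 122.8 pm.
V_cell = a³ = 1.823 × 10^8 pm³; V_atoms = 8 × (4/3)πr³ = 6.199 × 10^7 pm³.
Empty space = 1.823 × 10^8 − 6.199 × 10^7 = 1.20 × 10^8 pm³.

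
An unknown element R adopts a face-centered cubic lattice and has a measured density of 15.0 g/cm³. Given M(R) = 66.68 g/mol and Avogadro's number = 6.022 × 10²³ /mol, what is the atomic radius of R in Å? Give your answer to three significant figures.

For an FCC cell (Z = 4), a³ = Z·M/(N_A·ρ) = 4 × 66.68 / (6.022 × 10²³ × 15.00) = 2.953 × 10^-23 cm³, so a = 3.091 × 10^-8 cm = 3.091 Å.
Atoms touch along the face diagonal, so √2·a = 4r, so r = 0.3536 × a = 1.09 Å.

1.09 Å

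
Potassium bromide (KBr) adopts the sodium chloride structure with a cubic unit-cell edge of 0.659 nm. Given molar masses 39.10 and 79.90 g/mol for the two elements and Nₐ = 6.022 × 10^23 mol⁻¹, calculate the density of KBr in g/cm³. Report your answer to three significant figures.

2.76 g/cm³

The sodium chloride structure contains Z = 4 formula units per cell; M(KBr) = 39.10 + 79.90 = 119.0 g/mol.
a³ = (6.590 × 10^-8 cm)³ = 2.862 × 10^-22 cm³.
ρ = 4 × 119.0 / (6.022 × 10²³ × 2.862 × 10^-22) = 2.762 g/cm³.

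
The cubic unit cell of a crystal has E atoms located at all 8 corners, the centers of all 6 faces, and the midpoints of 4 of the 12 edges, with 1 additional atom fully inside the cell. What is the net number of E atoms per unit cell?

Corner atoms are shared by 8 cells (1/8 each), face atoms by 2 (1/2 each), edge atoms by 4 (1/4 each), interior atoms are unshared.
Net atoms = 8 × 1/8 + 6 × 1/2 + 4 × 1/4 + 1 = 1 + 3 + 1 + 1 = 6.

6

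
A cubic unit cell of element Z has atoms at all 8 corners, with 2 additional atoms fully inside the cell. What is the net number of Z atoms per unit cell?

Corner atoms are shared by 8 cells (1/8 each), interior atoms are unshared.
Net atoms = 8 × 1/8 + 2 = 1 + 2 = 3.

3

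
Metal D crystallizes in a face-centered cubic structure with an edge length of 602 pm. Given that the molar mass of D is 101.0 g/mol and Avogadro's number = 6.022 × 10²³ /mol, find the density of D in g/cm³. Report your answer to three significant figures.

3.08 g/cm³

An FCC unit cell contains Z = 4 atoms.
Cell volume: a³ = (602 pm)³ = (6.020 × 10^-8 cm)³ = 2.182 × 10^-22 cm³.
ρ = Z·M/(N_A·a³) = 4 × 101.0 / (6.022 × 10²³ × 2.182 × 10^-22) = 3.075 g/cm³.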